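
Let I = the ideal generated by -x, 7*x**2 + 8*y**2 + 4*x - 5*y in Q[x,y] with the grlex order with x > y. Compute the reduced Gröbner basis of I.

G = {y**2 - 5/8*y, x}

This is the nonlinear analogue of row-reducing a linear system.

f_1 = -x, LT = x.
f_2 = 7*x**2 + 8*y**2 + 4*x - 5*y, LT = x**2.

S(f_1,f_2): lcm = x**2. S = -8/7*y**2 - 4/7*x + 5/7*y.
  leading term y**2: no divisor's leading term divides it; move -8/7*y**2 to the remainder.
  leading term x: subtract (4/7)·f_1 from -4/7*x + 5/7*y → 5/7*y
  leading term y: no divisor's leading term divides it; move 5/7*y to the remainder.
  remainder -8/7*y**2 + 5/7*y ≠ 0; add g_3 = -8/7*y**2 + 5/7*y to the basis.

The other S-polynomials (S(f_1,g_3), S(f_2,g_3)) all reduce to 0 modulo the current basis, so we have a Gröbner basis.
Inter-reduce: drop elements whose leading term is divisible by another's, tail-reduce, and make monic.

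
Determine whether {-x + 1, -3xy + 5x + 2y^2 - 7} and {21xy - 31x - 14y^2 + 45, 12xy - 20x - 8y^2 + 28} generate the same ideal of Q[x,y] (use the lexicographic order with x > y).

Since reduced Gröbner bases are canonical representatives of ideals under a given ordering, it suffices to compute and compare them.
Buchberger on the first generating set:
f_1 = -x + 1, LT = x.
f_2 = -3xy + 5x + 2y^2 - 7, LT = xy.

S(f_1,f_2): lcm = xy. S = 5/3x + 2/3y^2 - y - 7/3.
  leading term x: subtract (-5/3)·f_1 from 5/3x + 2/3y^2 - y - 7/3 → 2/3y^2 - y - 2/3
  leading term y^2: no divisor's leading term divides it; move 2/3y^2 to the remainder.
  leading term y: no divisor's leading term divides it; move -y to the remainder.
  leading term 1: no divisor's leading term divides it; move -2/3 to the remainder.
  remainder 2/3y^2 - y - 2/3 ≠ 0; add g_3 = 2/3y^2 - y - 2/3 to the basis.

S(f_1,g_3): leading monomials are coprime, so the S-polynomial reduces to 0 (Buchberger's first criterion).
S(f_2,g_3): lcm = xy^2. S = -1/6xy + x - 2/3y^3 + 7/3y.
  leading term xy: subtract (1/6y)·f_1 from -1/6xy + x - 2/3y^3 + 7/3y → x - 2/3y^3 + 13/6y
  leading term x: subtract (-1)·f_1 from x - 2/3y^3 + 13/6y → -2/3y^3 + 13/6y + 1
  leading term y^3: subtract (-y)·g_3 from -2/3y^3 + 13/6y + 1 → -y^2 + 3/2y + 1
  leading term y^2: subtract (-3/2)·g_3 from -y^2 + 3/2y + 1 → 0
  remainder 0.

Every S-polynomial of the final basis reduces to 0, so we have a Gröbner basis.
Inter-reduce: drop elements whose leading term is divisible by another's, tail-reduce, and make monic.
Reduced Gröbner basis: {x - 1, y^2 - 3/2y - 1}.

Buchberger on the second generating set:
h_1 = 21xy - 31x - 14y^2 + 45, LT = xy.
h_2 = 12xy - 20x - 8y^2 + 28, LT = xy.

S(h_1,h_2): lcm = xy. S = 4/21x - 4/21.
  leading term x: no divisor's leading term divides it; move 4/21x to the remainder.
  leading term 1: no divisor's leading term divides it; move -4/21 to the remainder.
  remainder 4/21x - 4/21 ≠ 0; add k_3 = 4/21x - 4/21 to the basis.

S(h_1,k_3): lcm = xy. S = -31/21x - 2/3y^2 + y + 15/7.
  leading term x: subtract (-31/4)·k_3 from -31/21x - 2/3y^2 + y + 15/7 → -2/3y^2 + y + 2/3
  leading term y^2: no divisor's leading term divides it; move -2/3y^2 to the remainder.
  leading term y: no divisor's leading term divides it; move y to the remainder.
  leading term 1: no divisor's leading term divides it; move 2/3 to the remainder.
  remainder -2/3y^2 + y + 2/3 ≠ 0; add k_4 = -2/3y^2 + y + 2/3 to the basis.

S(h_2,k_3): lcm = xy. S = -5/3x - 2/3y^2 + y + 7/3.
  leading term x: subtract (-35/4)·k_3 from -5/3x - 2/3y^2 + y + 7/3 → -2/3y^2 + y + 2/3
  leading term y^2: subtract (1)·k_4 from -2/3y^2 + y + 2/3 → 0
  remainder 0.

S(h_1,k_4): lcm = xy^2. S = 1/42xy + x - 2/3y^3 + 15/7y.
  leading term xy: subtract (1/882)·h_1 from 1/42xy + x - 2/3y^3 + 15/7y → 913/882x - 2/3y^3 + 1/63y^2 + 15/7y - 5/98
  leading term x: subtract (913/168)·k_3 from 913/882x - 2/3y^3 + 1/63y^2 + 15/7y - 5/98 → -2/3y^3 + 1/63y^2 + 15/7y + 62/63
  leading term y^3: subtract (y)·k_4 from -2/3y^3 + 1/63y^2 + 15/7y + 62/63 → -62/63y^2 + 31/21y + 62/63
  leading term y^2: subtract (31/21)·k_4 from -62/63y^2 + 31/21y + 62/63 → 0
  remainder 0.

S(h_2,k_4): lcm = xy^2. S = -1/6xy + x - 2/3y^3 + 7/3y.
  leading term xy: subtract (-1/126)·h_1 from -1/6xy + x - 2/3y^3 + 7/3y → 95/126x - 2/3y^3 - 1/9y^2 + 7/3y + 5/14
  leading term x: subtract (95/24)·k_3 from 95/126x - 2/3y^3 - 1/9y^2 + 7/3y + 5/14 → -2/3y^3 - 1/9y^2 + 7/3y + 10/9
  leading term y^3: subtract (y)·k_4 from -2/3y^3 - 1/9y^2 + 7/3y + 10/9 → -10/9y^2 + 5/3y + 10/9
  leading term y^2: subtract (5/3)·k_4 from -10/9y^2 + 5/3y + 10/9 → 0
  remainder 0.

S(k_3,k_4): leading monomials are coprime, so the S-polynomial reduces to 0 (Buchberger's first criterion).
Every S-polynomial of the final basis reduces to 0, so we have a Gröbner basis.
Inter-reduce: drop elements whose leading term is divisible by another's, tail-reduce, and make monic.
Reduced Gröbner basis: {x - 1, y^2 - 3/2y - 1}.

These coincide, so the ideals are equal.
The same test decides containment: I ⊆ J iff every generator of I reduces to 0 modulo a Gröbner basis of J.

Yes, the ideals are equal.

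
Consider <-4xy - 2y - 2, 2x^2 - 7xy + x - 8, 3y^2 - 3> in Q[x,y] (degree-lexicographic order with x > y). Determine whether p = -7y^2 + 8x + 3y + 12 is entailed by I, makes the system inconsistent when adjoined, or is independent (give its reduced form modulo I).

First compute the reduced Gröbner basis of I by Buchberger's algorithm.
f_1 = -4xy - 2y - 2, LT = xy.
f_2 = 2x^2 - 7xy + x - 8, LT = x^2.
f_3 = 3y^2 - 3, LT = y^2.

S(f_1,f_2): lcm = x^2y. S = 7/2xy^2 + 1/2x + 4y.
  leading term xy^2: subtract (-7/8y)·f_1 from 7/2xy^2 + 1/2x + 4y → -7/4y^2 + 1/2x + 9/4y
  leading term y^2: subtract (-7/12)·f_3 from -7/4y^2 + 1/2x + 9/4y → 1/2x + 9/4y - 7/4
  leading term x: no divisor's leading term divides it; move 1/2x to the remainder.
  leading term y: no divisor's leading term divides it; move 9/4y to the remainder.
  leading term 1: no divisor's leading term divides it; move -7/4 to the remainder.
  remainder 1/2x + 9/4y - 7/4 ≠ 0; add h_4 = 1/2x + 9/4y - 7/4 to the basis.

S(f_1,f_3): lcm = xy^2. S = 1/2y^2 + x + 1/2y.
  leading term y^2: subtract (1/6)·f_3 from 1/2y^2 + x + 1/2y → x + 1/2y + 1/2
  leading term x: subtract (2)·h_4 from x + 1/2y + 1/2 → -4y + 4
  leading term y: no divisor's leading term divides it; move -4y to the remainder.
  leading term 1: no divisor's leading term divides it; move 4 to the remainder.
  remainder -4y + 4 ≠ 0; add h_5 = -4y + 4 to the basis.

The other S-polynomials (S(f_2,f_3), S(f_1,h_4), S(f_2,h_4), S(f_3,h_4), S(f_1,h_5), S(f_2,h_5), S(f_3,h_5), S(h_4,h_5)) all reduce to 0 modulo the current basis, so we have a Gröbner basis.
Inter-reduce: drop elements whose leading term is divisible by another's, tail-reduce, and make monic.
Reduced Gröbner basis: {x + 1, y - 1}.
Label its elements g_1 = x + 1, g_2 = y - 1.

Reduce p = -7y^2 + 8x + 3y + 12 modulo G:
  leading term y^2: subtract (-7y)·g_2 from -7y^2 + 8x + 3y + 12 → 8x - 4y + 12
  leading term x: subtract (8)·g_1 from 8x - 4y + 12 → -4y + 4
  leading term y: subtract (-4)·g_2 from -4y + 4 → 0
  normal form = 0.
Since the normal form is 0, p ∈ I.

-7y^2 + 8x + 3y + 12 lies in I (it reduces to 0).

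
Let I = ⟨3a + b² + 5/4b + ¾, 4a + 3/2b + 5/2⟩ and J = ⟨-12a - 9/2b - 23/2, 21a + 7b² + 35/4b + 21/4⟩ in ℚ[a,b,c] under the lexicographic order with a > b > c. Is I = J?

For a fixed monomial order, each ideal has a unique reduced Gröbner basis; comparing bases decides equality.
Buchberger on the first generating set:
f_1 = 3a + b² + 5/4b + ¾, LT = a.
f_2 = 4a + 3/2b + 5/2, LT = a.

S(f_1,f_2): lcm = a. S = ⅓b² + 1/24b - ⅜.
  leading term b²: no divisor's leading term divides it; move ⅓b² to the remainder.
  leading term b: no divisor's leading term divides it; move 1/24b to the remainder.
  leading term 1: no divisor's leading term divides it; move -⅜ to the remainder.
  remainder ⅓b² + 1/24b - ⅜ ≠ 0; add g_3 = ⅓b² + 1/24b - ⅜ to the basis.

The other S-polynomials (S(f_1,g_3), S(f_2,g_3)) all reduce to 0 modulo the current basis, so we have a Gröbner basis.
Inter-reduce: drop elements whose leading term is divisible by another's, tail-reduce, and make monic.
Reduced Gröbner basis: {a + ⅜b + ⅝, b² + ⅛b - 9/8}.

Buchberger on the second generating set:
h_1 = -12a - 9/2b - 23/2, LT = a.
h_2 = 21a + 7b² + 35/4b + 21/4, LT = a.

S(h_1,h_2): lcm = a. S = -⅓b² - 1/24b + 17/24.
  leading term b²: no divisor's leading term divides it; move -⅓b² to the remainder.
  leading term b: no divisor's leading term divides it; move -1/24b to the remainder.
  leading term 1: no divisor's leading term divides it; move 17/24 to the remainder.
  remainder -⅓b² - 1/24b + 17/24 ≠ 0; add k_3 = -⅓b² - 1/24b + 17/24 to the basis.

The other S-polynomials (S(h_1,k_3), S(h_2,k_3)) all reduce to 0 modulo the current basis, so we have a Gröbner basis.
Inter-reduce: drop elements whose leading term is divisible by another's, tail-reduce, and make monic.
Reduced Gröbner basis: {a + ⅜b + 23/24, b² + ⅛b - 17/8}.

These differ, so the ideals are not equal.

No, the ideals differ.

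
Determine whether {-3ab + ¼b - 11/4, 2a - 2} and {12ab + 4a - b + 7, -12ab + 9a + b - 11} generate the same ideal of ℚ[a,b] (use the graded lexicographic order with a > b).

No, the ideals differ.

For a fixed monomial order, each ideal has a unique reduced Gröbner basis; comparing bases decides equality.
Buchberger on the first generating set:
f_1 = -3ab + ¼b - 11/4, LT = ab.
f_2 = 2a - 2, LT = a.

S(f_1,f_2): lcm = ab. S = 11/12b + 11/12.
  leading term b: no divisor's leading term divides it; move 11/12b to the remainder.
  leading term 1: no divisor's leading term divides it; move 11/12 to the remainder.
  remainder 11/12b + 11/12 ≠ 0; add g_3 = 11/12b + 11/12 to the basis.

The other S-polynomials (S(f_1,g_3), S(f_2,g_3)) all reduce to 0 modulo the current basis, so we have a Gröbner basis.
Inter-reduce: drop elements whose leading term is divisible by another's, tail-reduce, and make monic.
Reduced Gröbner basis: {a - 1, b + 1}.

Buchberger on the second generating set:
h_1 = 12ab + 4a - b + 7, LT = ab.
h_2 = -12ab + 9a + b - 11, LT = ab.

S(h_1,h_2): lcm = ab. S = 13/12a - ⅓.
  leading term a: no divisor's leading term divides it; move 13/12a to the remainder.
  leading term 1: no divisor's leading term divides it; move -⅓ to the remainder.
  remainder 13/12a - ⅓ ≠ 0; add k_3 = 13/12a - ⅓ to the basis.

S(h_1,k_3): lcm = ab. S = ⅓a + 35/156b + 7/12.
  leading term a: subtract (4/13)·k_3 from ⅓a + 35/156b + 7/12 → 35/156b + 107/156
  leading term b: no divisor's leading term divides it; move 35/156b to the remainder.
  leading term 1: no divisor's leading term divides it; move 107/156 to the remainder.
  remainder 35/156b + 107/156 ≠ 0; add k_4 = 35/156b + 107/156 to the basis.

The other S-polynomials (S(h_2,k_3), S(h_1,k_4), S(h_2,k_4), S(k_3,k_4)) all reduce to 0 modulo the current basis, so we have a Gröbner basis.
Inter-reduce: drop elements whose leading term is divisible by another's, tail-reduce, and make monic.
Reduced Gröbner basis: {a - 4/13, b + 107/35}.

These differ, so the ideals are not equal.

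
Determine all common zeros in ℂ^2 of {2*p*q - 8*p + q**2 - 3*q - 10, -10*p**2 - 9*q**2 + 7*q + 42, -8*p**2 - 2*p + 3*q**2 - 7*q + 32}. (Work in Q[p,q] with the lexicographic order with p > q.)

{(-2, 1)}

Compute a lex Gröbner basis by Buchberger's algorithm.
f_1 = 2*p*q - 8*p + q**2 - 3*q - 10, LT = p*q.
f_2 = -10*p**2 - 9*q**2 + 7*q + 42, LT = p**2.
f_3 = -8*p**2 - 2*p + 3*q**2 - 7*q + 32, LT = p**2.

S(f_1,f_2): lcm = p**2*q. S = -4*p**2 + 1/2*p*q**2 - 3/2*p*q - 5*p - 9/10*q**3 + 7/10*q**2 + 21/5*q.
  leading term p**2: subtract (2/5)·f_2 from -4*p**2 + 1/2*p*q**2 - 3/2*p*q - 5*p - 9/10*q**3 + 7/10*q**2 + 21/5*q → 1/2*p*q**2 - 3/2*p*q - 5*p - 9/10*q**3 + 43/10*q**2 + 7/5*q - 84/5
  leading term p*q**2: subtract (1/4*q)·f_1 from 1/2*p*q**2 - 3/2*p*q - 5*p - 9/10*q**3 + 43/10*q**2 + 7/5*q - 84/5 → 1/2*p*q - 5*p - 23/20*q**3 + 101/20*q**2 + 39/10*q - 84/5
  leading term p*q: subtract (1/4)·f_1 from 1/2*p*q - 5*p - 23/20*q**3 + 101/20*q**2 + 39/10*q - 84/5 → -3*p - 23/20*q**3 + 24/5*q**2 + 93/20*q - 143/10
  leading term p: no divisor's leading term divides it; move -3*p to the remainder.
  leading term q**3: no divisor's leading term divides it; move -23/20*q**3 to the remainder.
  leading term q**2: no divisor's leading term divides it; move 24/5*q**2 to the remainder.
  leading term q: no divisor's leading term divides it; move 93/20*q to the remainder.
  leading term 1: no divisor's leading term divides it; move -143/10 to the remainder.
  remainder -3*p - 23/20*q**3 + 24/5*q**2 + 93/20*q - 143/10 ≠ 0; add h_4 = -3*p - 23/20*q**3 + 24/5*q**2 + 93/20*q - 143/10 to the basis.

S(f_1,f_3): lcm = p**2*q. S = -4*p**2 + 1/2*p*q**2 - 7/4*p*q - 5*p + 3/8*q**3 - 7/8*q**2 + 4*q.
  leading term p**2: subtract (2/5)·f_2 from -4*p**2 + 1/2*p*q**2 - 7/4*p*q - 5*p + 3/8*q**3 - 7/8*q**2 + 4*q → 1/2*p*q**2 - 7/4*p*q - 5*p + 3/8*q**3 + 109/40*q**2 + 6/5*q - 84/5
  leading term p*q**2: subtract (1/4*q)·f_1 from 1/2*p*q**2 - 7/4*p*q - 5*p + 3/8*q**3 + 109/40*q**2 + 6/5*q - 84/5 → 1/4*p*q - 5*p + 1/8*q**3 + 139/40*q**2 + 37/10*q - 84/5
  leading term p*q: subtract (1/8)·f_1 from 1/4*p*q - 5*p + 1/8*q**3 + 139/40*q**2 + 37/10*q - 84/5 → -4*p + 1/8*q**3 + 67/20*q**2 + 163/40*q - 311/20
  leading term p: subtract (4/3)·h_4 from -4*p + 1/8*q**3 + 67/20*q**2 + 163/40*q - 311/20 → 199/120*q**3 - 61/20*q**2 - 17/8*q + 211/60
  leading term q**3: no divisor's leading term divides it; move 199/120*q**3 to the remainder.
  leading term q**2: no divisor's leading term divides it; move -61/20*q**2 to the remainder.
  leading term q: no divisor's leading term divides it; move -17/8*q to the remainder.
  leading term 1: no divisor's leading term divides it; move 211/60 to the remainder.
  remainder 199/120*q**3 - 61/20*q**2 - 17/8*q + 211/60 ≠ 0; add h_5 = 199/120*q**3 - 61/20*q**2 - 17/8*q + 211/60 to the basis.

S(f_2,f_3): lcm = p**2. S = -1/4*p + 51/40*q**2 - 63/40*q - 1/5.
  leading term p: subtract (1/12)·h_4 from -1/4*p + 51/40*q**2 - 63/40*q - 1/5 → 23/240*q**3 + 7/8*q**2 - 157/80*q + 119/120
  leading term q**3: subtract (23/398)·h_5 from 23/240*q**3 + 7/8*q**2 - 157/80*q + 119/120 → 1046/995*q**2 - 3661/1990*q + 1569/1990
  leading term q**2: no divisor's leading term divides it; move 1046/995*q**2 to the remainder.
  leading term q: no divisor's leading term divides it; move -3661/1990*q to the remainder.
  leading term 1: no divisor's leading term divides it; move 1569/1990 to the remainder.
  remainder 1046/995*q**2 - 3661/1990*q + 1569/1990 ≠ 0; add h_6 = 1046/995*q**2 - 3661/1990*q + 1569/1990 to the basis.

S(f_1,h_4): lcm = p*q. S = -4*p - 23/60*q**4 + 8/5*q**3 + 41/20*q**2 - 94/15*q - 5.
  leading term p: subtract (4/3)·h_4 from -4*p - 23/60*q**4 + 8/5*q**3 + 41/20*q**2 - 94/15*q - 5 → -23/60*q**4 + 47/15*q**3 - 87/20*q**2 - 187/15*q + 211/15
  leading term q**4: subtract (-46/199*q)·h_5 from -23/60*q**4 + 47/15*q**3 - 87/20*q**2 - 187/15*q + 211/15 → 14497/5970*q**3 - 4817/995*q**2 - 23191/1990*q + 211/15
  leading term q**3: subtract (57988/39601)·h_5 from 14497/5970*q**3 - 4817/995*q**2 - 23191/1990*q + 211/15 → -74266/198005*q**2 - 1691382/198005*q + 1765648/198005
  leading term q**2: subtract (-71/199)·h_6 from -74266/198005*q**2 - 1691382/198005*q + 1765648/198005 → -3661/398*q + 3661/398
  leading term q: no divisor's leading term divides it; move -3661/398*q to the remainder.
  leading term 1: no divisor's leading term divides it; move 3661/398 to the remainder.
  remainder -3661/398*q + 3661/398 ≠ 0; add h_7 = -3661/398*q + 3661/398 to the basis.

The other S-polynomials (S(f_2,h_4), S(f_3,h_4), S(f_1,h_5), S(f_2,h_5), S(f_3,h_5), S(h_4,h_5), S(f_1,h_6), S(f_2,h_6), S(f_3,h_6), S(h_4,h_6), S(h_5,h_6), S(f_1,h_7), S(f_2,h_7), S(f_3,h_7), S(h_4,h_7), S(h_5,h_7), S(h_6,h_7)) all reduce to 0 modulo the current basis, so we have a Gröbner basis.
Inter-reduce: drop elements whose leading term is divisible by another's, tail-reduce, and make monic.
Reduced Gröbner basis: {p + 2, q - 1}.

The lex basis is triangular: the last element involves only q. Solving q - 1 = 0 gives q ∈ {1}; substituting each value into the earlier elements determines the remaining variables.
  q = 1: the earlier basis element becomes p + 2 = 0, giving p = -2 — point (-2, 1).
Each listed point satisfies every original equation (direct substitution).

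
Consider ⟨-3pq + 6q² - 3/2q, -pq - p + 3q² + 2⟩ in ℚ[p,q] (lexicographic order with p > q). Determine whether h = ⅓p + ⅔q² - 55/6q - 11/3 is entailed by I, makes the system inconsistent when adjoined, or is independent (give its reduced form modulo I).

First compute the reduced Gröbner basis of I by Buchberger's algorithm.
f_1 = -3pq + 6q² - 3/2q, LT = pq.
f_2 = -pq - p + 3q² + 2, LT = pq.

S(f_1,f_2): lcm = pq. S = -p + q² + ½q + 2.
  reduce S modulo (f_1, f_2):
  remainder -p + q² + ½q + 2 ≠ 0; add k_3 = -p + q² + ½q + 2 to the basis.

S(f_1,k_3): lcm = pq. S = q³ - 3/2q² + 5/2q.
  reduce S modulo (f_1, f_2, k_3):
  remainder q³ - 3/2q² + 5/2q ≠ 0; add k_4 = q³ - 3/2q² + 5/2q to the basis.

The other S-polynomials (S(f_2,k_3), S(f_1,k_4), S(f_2,k_4), S(k_3,k_4)) all reduce to 0 modulo the current basis, so we have a Gröbner basis.
Inter-reduce: drop elements whose leading term is divisible by another's, tail-reduce, and make monic.
Reduced Gröbner basis: {p - q² - ½q - 2, q³ - 3/2q² + 5/2q}.
Label its elements g_1 = p - q² - ½q - 2, g_2 = q³ - 3/2q² + 5/2q.

Reduce h = ⅓p + ⅔q² - 55/6q - 11/3 modulo G:
  leading term p: subtract (⅓)·g_1 from ⅓p + ⅔q² - 55/6q - 11/3 → q² - 9q - 3
  leading term q²: no divisor's leading term divides it; move q² to the remainder.
  leading term q: no divisor's leading term divides it; move -9q to the remainder.
  leading term 1: no divisor's leading term divides it; move -3 to the remainder.
  normal form = q² - 9q - 3.
The normal form is nonzero, so h ∉ I. Since h minus its normal form lies in I, I + (h) = I + (r) where r = q² - 9q - 3; decide whether this ideal is the whole ring.
Run Buchberger on G together with r (pairs among the g_i already reduce to 0 since G is a Gröbner basis):
g_1 = p - q² - ½q - 2, LT = p.
g_2 = q³ - 3/2q² + 5/2q, LT = q³.
r = q² - 9q - 3, LT = q².

S(g_2,r): lcm = q³. S = 15/2q² + 11/2q.
  reduce S modulo (g_1, g_2, r):
  remainder 73q + 45/2 ≠ 0; add m_4 = 73q + 45/2 to the basis.

S(g_2,m_4): lcm = q³. S = -132/73q² + 5/2q.
  reduce S modulo (g_1, g_2, r, m_4):
  remainder -25137/21316 ≠ 0; add m_5 = -25137/21316 to the basis.

The other S-polynomials (S(g_1,g_2), S(g_1,r), S(g_1,m_4), S(r,m_4), S(g_1,m_5), S(g_2,m_5), S(r,m_5), S(m_4,m_5)) all reduce to 0 modulo the current basis, so we have a Gröbner basis.
Inter-reduce: drop elements whose leading term is divisible by another's, tail-reduce, and make monic.
Reduced Gröbner basis: {1}.
The reduced Gröbner basis of I + (h) is {1}: the ideal is the whole ring, so the enlarged system has no common solution — adjoining h is inconsistent.

The remainder on division by a Gröbner basis is unique — it is the normal form.

Adjoining ⅓p + ⅔q² - 55/6q - 11/3 makes the ideal the whole ring: the system is inconsistent.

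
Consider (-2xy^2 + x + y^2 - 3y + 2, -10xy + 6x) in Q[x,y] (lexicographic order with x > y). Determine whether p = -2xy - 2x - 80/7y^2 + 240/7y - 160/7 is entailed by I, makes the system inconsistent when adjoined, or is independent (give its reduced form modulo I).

-2xy - 2x - 80/7y^2 + 240/7y - 160/7 lies in I (it reduces to 0).

First compute the reduced Gröbner basis of I by Buchberger's algorithm.
f_1 = -2xy^2 + x + y^2 - 3y + 2, LT = xy^2.
f_2 = -10xy + 6x, LT = xy.

S(f_1,f_2): lcm = xy^2. S = 3/5xy - 1/2x - 1/2y^2 + 3/2y - 1.
  leading term xy: subtract (-3/50)·f_2 from 3/5xy - 1/2x - 1/2y^2 + 3/2y - 1 → -7/50x - 1/2y^2 + 3/2y - 1
  leading term x: no divisor's leading term divides it; move -7/50x to the remainder.
  leading term y^2: no divisor's leading term divides it; move -1/2y^2 to the remainder.
  leading term y: no divisor's leading term divides it; move 3/2y to the remainder.
  leading term 1: no divisor's leading term divides it; move -1 to the remainder.
  remainder -7/50x - 1/2y^2 + 3/2y - 1 ≠ 0; add h_3 = -7/50x - 1/2y^2 + 3/2y - 1 to the basis.

S(f_1,h_3): lcm = xy^2. S = -1/2x - 25/7y^4 + 75/7y^3 - 107/14y^2 + 3/2y - 1.
  leading term x: subtract (25/7)·h_3 from -1/2x - 25/7y^4 + 75/7y^3 - 107/14y^2 + 3/2y - 1 → -25/7y^4 + 75/7y^3 - 41/7y^2 - 27/7y + 18/7
  leading term y^4: no divisor's leading term divides it; move -25/7y^4 to the remainder.
  leading term y^3: no divisor's leading term divides it; move 75/7y^3 to the remainder.
  leading term y^2: no divisor's leading term divides it; move -41/7y^2 to the remainder.
  leading term y: no divisor's leading term divides it; move -27/7y to the remainder.
  leading term 1: no divisor's leading term divides it; move 18/7 to the remainder.
  remainder -25/7y^4 + 75/7y^3 - 41/7y^2 - 27/7y + 18/7 ≠ 0; add h_4 = -25/7y^4 + 75/7y^3 - 41/7y^2 - 27/7y + 18/7 to the basis.

S(f_2,h_3): lcm = xy. S = -3/5x - 25/7y^3 + 75/7y^2 - 50/7y.
  leading term x: subtract (30/7)·h_3 from -3/5x - 25/7y^3 + 75/7y^2 - 50/7y → -25/7y^3 + 90/7y^2 - 95/7y + 30/7
  leading term y^3: no divisor's leading term divides it; move -25/7y^3 to the remainder.
  leading term y^2: no divisor's leading term divides it; move 90/7y^2 to the remainder.
  leading term y: no divisor's leading term divides it; move -95/7y to the remainder.
  leading term 1: no divisor's leading term divides it; move 30/7 to the remainder.
  remainder -25/7y^3 + 90/7y^2 - 95/7y + 30/7 ≠ 0; add h_5 = -25/7y^3 + 90/7y^2 - 95/7y + 30/7 to the basis.

The other S-polynomials (S(f_1,h_4), S(f_2,h_4), S(h_3,h_4), S(f_1,h_5), S(f_2,h_5), S(h_3,h_5), S(h_4,h_5)) all reduce to 0 modulo the current basis, so we have a Gröbner basis.
Inter-reduce: drop elements whose leading term is divisible by another's, tail-reduce, and make monic.
Reduced Gröbner basis: {x + 25/7y^2 - 75/7y + 50/7, y^3 - 18/5y^2 + 19/5y - 6/5}.
Label its elements g_1 = x + 25/7y^2 - 75/7y + 50/7, g_2 = y^3 - 18/5y^2 + 19/5y - 6/5.

Reduce p = -2xy - 2x - 80/7y^2 + 240/7y - 160/7 modulo G:
  leading term xy: subtract (-2y)·g_1 from -2xy - 2x - 80/7y^2 + 240/7y - 160/7 → -2x + 50/7y^3 - 230/7y^2 + 340/7y - 160/7
  leading term x: subtract (-2)·g_1 from -2x + 50/7y^3 - 230/7y^2 + 340/7y - 160/7 → 50/7y^3 - 180/7y^2 + 190/7y - 60/7
  leading term y^3: subtract (50/7)·g_2 from 50/7y^3 - 180/7y^2 + 190/7y - 60/7 → 0
  normal form = 0.
Since the normal form is 0, p ∈ I.

Ideal membership is decidable via reduction modulo a Gröbner basis.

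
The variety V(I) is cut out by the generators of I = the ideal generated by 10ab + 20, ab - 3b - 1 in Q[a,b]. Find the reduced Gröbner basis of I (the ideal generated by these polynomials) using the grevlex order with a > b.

f_1 = 10ab + 20, LT = ab.
f_2 = ab - 3b - 1, LT = ab.

S(f_1,f_2): lcm = ab. S = 3b + 3.
  leading term b: no divisor's leading term divides it; move 3b to the remainder.
  leading term 1: no divisor's leading term divides it; move 3 to the remainder.
  remainder 3b + 3 ≠ 0; add g_3 = 3b + 3 to the basis.

S(f_1,g_3): lcm = ab. S = -a + 2.
  leading term a: no divisor's leading term divides it; move -a to the remainder.
  leading term 1: no divisor's leading term divides it; move 2 to the remainder.
  remainder -a + 2 ≠ 0; add g_4 = -a + 2 to the basis.

S(f_2,g_3): lcm = ab. S = -a - 3b - 1.
  leading term a: subtract (1)·g_4 from -a - 3b - 1 → -3b - 3
  leading term b: subtract (-1)·g_3 from -3b - 3 → 0
  remainder 0.

S(f_1,g_4): lcm = ab. S = 2b + 2.
  leading term b: subtract (2/3)·g_3 from 2b + 2 → 0
  remainder 0.

S(f_2,g_4): lcm = ab. S = -b - 1.
  leading term b: subtract (-1/3)·g_3 from -b - 1 → 0
  remainder 0.

S(g_3,g_4): leading monomials are coprime, so the S-polynomial reduces to 0 (Buchberger's first criterion).
Every S-polynomial of the final basis reduces to 0, so we have a Gröbner basis.
Inter-reduce: drop elements whose leading term is divisible by another's, tail-reduce, and make monic.

G = {a - 2, b + 1}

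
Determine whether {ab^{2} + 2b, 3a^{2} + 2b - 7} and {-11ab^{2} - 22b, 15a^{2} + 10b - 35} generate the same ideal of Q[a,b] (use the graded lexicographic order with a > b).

Since reduced Gröbner bases are canonical representatives of ideals under a given ordering, it suffices to compute and compare them.
Buchberger on the first generating set:
f_1 = ab^{2} + 2b, LT = ab^{2}.
f_2 = 3a^{2} + 2b - 7, LT = a^{2}.

S(f_1,f_2): lcm = a^{2}b^{2}. S = -\tfrac{2}{3}b^{3} + 2ab + \tfrac{7}{3}b^{2}.
  leading term b^{3}: no divisor's leading term divides it; move -\tfrac{2}{3}b^{3} to the remainder.
  leading term ab: no divisor's leading term divides it; move 2ab to the remainder.
  leading term b^{2}: no divisor's leading term divides it; move \tfrac{7}{3}b^{2} to the remainder.
  remainder -\tfrac{2}{3}b^{3} + 2ab + \tfrac{7}{3}b^{2} ≠ 0; add g_3 = -\tfrac{2}{3}b^{3} + 2ab + \tfrac{7}{3}b^{2} to the basis.

S(f_1,g_3): lcm = ab^{3}. S = 3a^{2}b + \tfrac{7}{2}ab^{2} + 2b^{2}.
  leading term a^{2}b: subtract (b)·f_2 from 3a^{2}b + \tfrac{7}{2}ab^{2} + 2b^{2} → \tfrac{7}{2}ab^{2} + 7b
  leading term ab^{2}: subtract (\tfrac{7}{2})·f_1 from \tfrac{7}{2}ab^{2} + 7b → 0
  remainder 0.

S(f_2,g_3): leading monomials are coprime, so the S-polynomial reduces to 0 (Buchberger's first criterion).
Every S-polynomial of the final basis reduces to 0, so we have a Gröbner basis.
Inter-reduce: drop elements whose leading term is divisible by another's, tail-reduce, and make monic.
Reduced Gröbner basis: {ab^{2} + 2b, b^{3} - 3ab - \tfrac{7}{2}b^{2}, a^{2} + \tfrac{2}{3}b - \tfrac{7}{3}}.

Buchberger on the second generating set:
h_1 = -11ab^{2} - 22b, LT = ab^{2}.
h_2 = 15a^{2} + 10b - 35, LT = a^{2}.

S(h_1,h_2): lcm = a^{2}b^{2}. S = -\tfrac{2}{3}b^{3} + 2ab + \tfrac{7}{3}b^{2}.
  leading term b^{3}: no divisor's leading term divides it; move -\tfrac{2}{3}b^{3} to the remainder.
  leading term ab: no divisor's leading term divides it; move 2ab to the remainder.
  leading term b^{2}: no divisor's leading term divides it; move \tfrac{7}{3}b^{2} to the remainder.
  remainder -\tfrac{2}{3}b^{3} + 2ab + \tfrac{7}{3}b^{2} ≠ 0; add k_3 = -\tfrac{2}{3}b^{3} + 2ab + \tfrac{7}{3}b^{2} to the basis.

S(h_1,k_3): lcm = ab^{3}. S = 3a^{2}b + \tfrac{7}{2}ab^{2} + 2b^{2}.
  leading term a^{2}b: subtract (\tfrac{1}{5}b)·h_2 from 3a^{2}b + \tfrac{7}{2}ab^{2} + 2b^{2} → \tfrac{7}{2}ab^{2} + 7b
  leading term ab^{2}: subtract (-\tfrac{7}{22})·h_1 from \tfrac{7}{2}ab^{2} + 7b → 0
  remainder 0.

S(h_2,k_3): leading monomials are coprime, so the S-polynomial reduces to 0 (Buchberger's first criterion).
Every S-polynomial of the final basis reduces to 0, so we have a Gröbner basis.
Inter-reduce: drop elements whose leading term is divisible by another's, tail-reduce, and make monic.
Reduced Gröbner basis: {ab^{2} + 2b, b^{3} - 3ab - \tfrac{7}{2}b^{2}, a^{2} + \tfrac{2}{3}b - \tfrac{7}{3}}.

Same reduced basis, so the two generating sets span the same ideal.

Yes, the ideals are equal.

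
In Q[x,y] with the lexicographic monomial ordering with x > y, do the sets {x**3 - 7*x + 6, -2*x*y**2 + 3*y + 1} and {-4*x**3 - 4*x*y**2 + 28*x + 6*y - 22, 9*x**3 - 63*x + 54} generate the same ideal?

Yes, the ideals are equal.

Two ideals are equal iff their reduced Gröbner bases coincide (the reduced basis is unique for a fixed ordering).
Buchberger on the first generating set:
f_1 = x**3 - 7*x + 6, LT = x**3.
f_2 = -2*x*y**2 + 3*y + 1, LT = x*y**2.

S(f_1,f_2): lcm = x**3*y**2. S = 3/2*x**2*y + 1/2*x**2 - 7*x*y**2 + 6*y**2.
  reduce S modulo (f_1, f_2):
  remainder 3/2*x**2*y + 1/2*x**2 + 6*y**2 - 21/2*y - 7/2 ≠ 0; add g_3 = 3/2*x**2*y + 1/2*x**2 + 6*y**2 - 21/2*y - 7/2 to the basis.

S(f_2,g_3): lcm = x**2*y**2. S = -1/3*x**2*y - 3/2*x*y - 1/2*x - 4*y**3 + 7*y**2 + 7/3*y.
  reduce S modulo (f_1, f_2, g_3):
  remainder 1/9*x**2 - 3/2*x*y - 1/2*x - 4*y**3 + 25/3*y**2 - 7/9 ≠ 0; add g_4 = 1/9*x**2 - 3/2*x*y - 1/2*x - 4*y**3 + 25/3*y**2 - 7/9 to the basis.

S(f_2,g_4): lcm = x**2*y**2. S = 27/2*x*y**3 + 9/2*x*y**2 - 3/2*x*y - 1/2*x + 36*y**5 - 75*y**4 + 7*y**2.
  reduce S modulo (f_1, f_2, g_3, g_4):
  remainder -3/2*x*y - 1/2*x + 36*y**5 - 75*y**4 + 109/4*y**2 + 27/2*y + 9/4 ≠ 0; add g_5 = -3/2*x*y - 1/2*x + 36*y**5 - 75*y**4 + 109/4*y**2 + 27/2*y + 9/4 to the basis.

S(g_3,g_4): lcm = x**2*y. S = 1/3*x**2 + 27/2*x*y**2 + 9/2*x*y + 36*y**4 - 75*y**3 + 4*y**2 - 7/3.
  reduce S modulo (f_1, f_2, g_3, g_4, g_5):
  remainder -3/2*x + 216*y**5 - 414*y**4 - 63*y**3 + 285/2*y**2 + 405/4*y + 81/4 ≠ 0; add g_6 = -3/2*x + 216*y**5 - 414*y**4 - 63*y**3 + 285/2*y**2 + 405/4*y + 81/4 to the basis.

S(f_2,g_5): lcm = x*y**2. S = -1/3*x*y + 24*y**6 - 50*y**5 + 109/6*y**3 + 9*y**2 - 1/2.
  reduce S modulo (f_1, f_2, g_3, g_4, g_5, g_6):
  remainder 24*y**6 - 42*y**5 - 14*y**4 + 27/2*y**3 + 27/2*y**2 + 9/2*y + 1/2 ≠ 0; add g_7 = 24*y**6 - 42*y**5 - 14*y**4 + 27/2*y**3 + 27/2*y**2 + 9/2*y + 1/2 to the basis.

The other S-polynomials (S(f_1,g_3), S(f_1,g_4), S(f_1,g_5), S(g_3,g_5), S(g_4,g_5), S(f_1,g_6), S(f_2,g_6), S(g_3,g_6), S(g_4,g_6), S(g_5,g_6), S(f_1,g_7), S(f_2,g_7), S(g_3,g_7), S(g_4,g_7), S(g_5,g_7), S(g_6,g_7)) all reduce to 0 modulo the current basis, so we have a Gröbner basis.
Inter-reduce: drop elements whose leading term is divisible by another's, tail-reduce, and make monic.
Reduced Gröbner basis: {x - 144*y**5 + 276*y**4 + 42*y**3 - 95*y**2 - 135/2*y - 27/2, y**6 - 7/4*y**5 - 7/12*y**4 + 9/16*y**3 + 9/16*y**2 + 3/16*y + 1/48}.

Buchberger on the second generating set:
h_1 = -4*x**3 - 4*x*y**2 + 28*x + 6*y - 22, LT = x**3.
h_2 = 9*x**3 - 63*x + 54, LT = x**3.

S(h_1,h_2): lcm = x**3. S = x*y**2 - 3/2*y - 1/2.
  reduce S modulo (h_1, h_2):
  remainder x*y**2 - 3/2*y - 1/2 ≠ 0; add k_3 = x*y**2 - 3/2*y - 1/2 to the basis.

S(h_1,k_3): lcm = x**3*y**2. S = 3/2*x**2*y + 1/2*x**2 + x*y**4 - 7*x*y**2 - 3/2*y**3 + 11/2*y**2.
  reduce S modulo (h_1, h_2, k_3):
  remainder 3/2*x**2*y + 1/2*x**2 + 6*y**2 - 21/2*y - 7/2 ≠ 0; add k_4 = 3/2*x**2*y + 1/2*x**2 + 6*y**2 - 21/2*y - 7/2 to the basis.

S(k_3,k_4): lcm = x**2*y**2. S = -1/3*x**2*y - 3/2*x*y - 1/2*x - 4*y**3 + 7*y**2 + 7/3*y.
  reduce S modulo (h_1, h_2, k_3, k_4):
  remainder 1/9*x**2 - 3/2*x*y - 1/2*x - 4*y**3 + 25/3*y**2 - 7/9 ≠ 0; add k_5 = 1/9*x**2 - 3/2*x*y - 1/2*x - 4*y**3 + 25/3*y**2 - 7/9 to the basis.

S(k_3,k_5): lcm = x**2*y**2. S = 27/2*x*y**3 + 9/2*x*y**2 - 3/2*x*y - 1/2*x + 36*y**5 - 75*y**4 + 7*y**2.
  reduce S modulo (h_1, h_2, k_3, k_4, k_5):
  remainder -3/2*x*y - 1/2*x + 36*y**5 - 75*y**4 + 109/4*y**2 + 27/2*y + 9/4 ≠ 0; add k_6 = -3/2*x*y - 1/2*x + 36*y**5 - 75*y**4 + 109/4*y**2 + 27/2*y + 9/4 to the basis.

S(k_4,k_5): lcm = x**2*y. S = 1/3*x**2 + 27/2*x*y**2 + 9/2*x*y + 36*y**4 - 75*y**3 + 4*y**2 - 7/3.
  reduce S modulo (h_1, h_2, k_3, k_4, k_5, k_6):
  remainder -3/2*x + 216*y**5 - 414*y**4 - 63*y**3 + 285/2*y**2 + 405/4*y + 81/4 ≠ 0; add k_7 = -3/2*x + 216*y**5 - 414*y**4 - 63*y**3 + 285/2*y**2 + 405/4*y + 81/4 to the basis.

S(k_3,k_6): lcm = x*y**2. S = -1/3*x*y + 24*y**6 - 50*y**5 + 109/6*y**3 + 9*y**2 - 1/2.
  reduce S modulo (h_1, h_2, k_3, k_4, k_5, k_6, k_7):
  remainder 24*y**6 - 42*y**5 - 14*y**4 + 27/2*y**3 + 27/2*y**2 + 9/2*y + 1/2 ≠ 0; add k_8 = 24*y**6 - 42*y**5 - 14*y**4 + 27/2*y**3 + 27/2*y**2 + 9/2*y + 1/2 to the basis.

The other S-polynomials (S(h_2,k_3), S(h_1,k_4), S(h_2,k_4), S(h_1,k_5), S(h_2,k_5), S(h_1,k_6), S(h_2,k_6), S(k_4,k_6), S(k_5,k_6), S(h_1,k_7), S(h_2,k_7), S(k_3,k_7), S(k_4,k_7), S(k_5,k_7), S(k_6,k_7), S(h_1,k_8), S(h_2,k_8), S(k_3,k_8), S(k_4,k_8), S(k_5,k_8), S(k_6,k_8), S(k_7,k_8)) all reduce to 0 modulo the current basis, so we have a Gröbner basis.
Inter-reduce: drop elements whose leading term is divisible by another's, tail-reduce, and make monic.
Reduced Gröbner basis: {x - 144*y**5 + 276*y**4 + 42*y**3 - 95*y**2 - 135/2*y - 27/2, y**6 - 7/4*y**5 - 7/12*y**4 + 9/16*y**3 + 9/16*y**2 + 3/16*y + 1/48}.

The two bases agree; hence the ideals are identical.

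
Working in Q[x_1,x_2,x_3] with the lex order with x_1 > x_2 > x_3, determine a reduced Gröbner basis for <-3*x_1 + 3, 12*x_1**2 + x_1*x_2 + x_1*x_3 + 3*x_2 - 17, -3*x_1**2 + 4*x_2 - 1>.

G = {x_1 - 1, x_2 - 1, x_3 - 1}

This is the nonlinear analogue of row-reducing a linear system.

f_1 = -3*x_1 + 3, LT = x_1.
f_2 = 12*x_1**2 + x_1*x_2 + x_1*x_3 + 3*x_2 - 17, LT = x_1**2.
f_3 = -3*x_1**2 + 4*x_2 - 1, LT = x_1**2.

S(f_1,f_2): lcm = x_1**2. S = -1/12*x_1*x_2 - 1/12*x_1*x_3 - x_1 - 1/4*x_2 + 17/12.
  reduce S modulo (f_1, f_2, f_3):
  remainder -1/3*x_2 - 1/12*x_3 + 5/12 ≠ 0; add g_4 = -1/3*x_2 - 1/12*x_3 + 5/12 to the basis.

S(f_1,f_3): lcm = x_1**2. S = -x_1 + 4/3*x_2 - 1/3.
  reduce S modulo (f_1, f_2, f_3, g_4):
  remainder -1/3*x_3 + 1/3 ≠ 0; add g_5 = -1/3*x_3 + 1/3 to the basis.

The other S-polynomials (S(f_2,f_3), S(f_1,g_4), S(f_2,g_4), S(f_3,g_4), S(f_1,g_5), S(f_2,g_5), S(f_3,g_5), S(g_4,g_5)) all reduce to 0 modulo the current basis, so we have a Gröbner basis.
Inter-reduce: drop elements whose leading term is divisible by another's, tail-reduce, and make monic.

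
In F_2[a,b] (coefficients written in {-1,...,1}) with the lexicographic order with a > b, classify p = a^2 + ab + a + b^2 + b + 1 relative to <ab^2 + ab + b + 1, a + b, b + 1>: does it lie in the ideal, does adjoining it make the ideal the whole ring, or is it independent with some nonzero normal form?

First compute the reduced Gröbner basis of I by Buchberger's algorithm.
f_1 = ab^2 + ab + b + 1, LT = ab^2.
f_2 = a + b, LT = a.
f_3 = b + 1, LT = b.

The S-polynomials (S(f_1,f_2), S(f_1,f_3), S(f_2,f_3)) all reduce to 0 modulo the current basis, so we have a Gröbner basis.
Inter-reduce: drop elements whose leading term is divisible by another's, tail-reduce, and make monic.
Reduced Gröbner basis: {a + 1, b + 1}.
Label its elements g_1 = a + 1, g_2 = b + 1.

Reduce p = a^2 + ab + a + b^2 + b + 1 modulo G:
  leading term a^2: subtract (a)·g_1 from a^2 + ab + a + b^2 + b + 1 → ab + b^2 + b + 1
  leading term ab: subtract (b)·g_1 from ab + b^2 + b + 1 → b^2 + 1
  leading term b^2: subtract (b)·g_2 from b^2 + 1 → b + 1
  leading term b: subtract (1)·g_2 from b + 1 → 0
  normal form = 0.
Since the normal form is 0, p ∈ I.

a^2 + ab + a + b^2 + b + 1 lies in I (it reduces to 0).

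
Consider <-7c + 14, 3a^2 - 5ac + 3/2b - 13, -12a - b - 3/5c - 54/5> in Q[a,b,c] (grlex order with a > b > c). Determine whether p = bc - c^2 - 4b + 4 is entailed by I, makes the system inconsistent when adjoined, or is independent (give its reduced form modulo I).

bc - c^2 - 4b + 4 is independent of I; its normal form modulo I is -2b.

First compute the reduced Gröbner basis of I by Buchberger's algorithm.
f_1 = -7c + 14, LT = c.
f_2 = 3a^2 - 5ac + 3/2b - 13, LT = a^2.
f_3 = -12a - b - 3/5c - 54/5, LT = a.

S(f_2,f_3): lcm = a^2. S = -1/12ab - 103/60ac - 9/10a + 1/2b - 13/3.
  leading term ab: subtract (1/144b)·f_3 from -1/12ab - 103/60ac - 9/10a + 1/2b - 13/3 → -103/60ac + 1/144b^2 + 1/240bc - 9/10a + 23/40b - 13/3
  leading term ac: subtract (103/420a)·f_1 from -103/60ac + 1/144b^2 + 1/240bc - 9/10a + 23/40b - 13/3 → 1/144b^2 + 1/240bc - 13/3a + 23/40b - 13/3
  leading term b^2: no divisor's leading term divides it; move 1/144b^2 to the remainder.
  leading term bc: subtract (-1/1680b)·f_1 from 1/240bc - 13/3a + 23/40b - 13/3 → -13/3a + 7/12b - 13/3
  leading term a: subtract (13/36)·f_3 from -13/3a + 7/12b - 13/3 → 17/18b + 13/60c - 13/30
  leading term b: no divisor's leading term divides it; move 17/18b to the remainder.
  leading term c: subtract (-13/420)·f_1 from 13/60c - 13/30 → 0
  remainder 1/144b^2 + 17/18b ≠ 0; add h_4 = 1/144b^2 + 17/18b to the basis.

The other S-polynomials (S(f_1,f_2), S(f_1,f_3), S(f_1,h_4), S(f_2,h_4), S(f_3,h_4)) all reduce to 0 modulo the current basis, so we have a Gröbner basis.
Inter-reduce: drop elements whose leading term is divisible by another's, tail-reduce, and make monic.
Reduced Gröbner basis: {b^2 + 136b, a + 1/12b + 1, c - 2}.
Label its elements g_1 = b^2 + 136b, g_2 = a + 1/12b + 1, g_3 = c - 2.

Reduce p = bc - c^2 - 4b + 4 modulo G:
  leading term bc: subtract (b)·g_3 from bc - c^2 - 4b + 4 → -c^2 - 2b + 4
  leading term c^2: subtract (-c)·g_3 from -c^2 - 2b + 4 → -2b - 2c + 4
  leading term b: no divisor's leading term divides it; move -2b to the remainder.
  leading term c: subtract (-2)·g_3 from -2c + 4 → 0
  normal form = -2b.
The normal form is nonzero, so p ∉ I. Since p minus its normal form lies in I, I + (p) = I + (r) where r = -2b; decide whether this ideal is the whole ring.
Run Buchberger on G together with r (pairs among the g_i already reduce to 0 since G is a Gröbner basis):
g_1 = b^2 + 136b, LT = b^2.
g_2 = a + 1/12b + 1, LT = a.
g_3 = c - 2, LT = c.
r = -2b, LT = b.

The S-polynomials (S(g_1,g_2), S(g_1,g_3), S(g_1,r), S(g_2,g_3), S(g_2,r), S(g_3,r)) all reduce to 0 modulo the current basis, so we have a Gröbner basis.
Inter-reduce: drop elements whose leading term is divisible by another's, tail-reduce, and make monic.
Reduced Gröbner basis: {a + 1, b, c - 2}.
The reduced Gröbner basis of I + (p) is {a + 1, b, c - 2} ≠ {1}, a proper ideal, so the enlarged system stays consistent: p is independent of I, with normal form -2b.

Ideal membership is decidable via reduction modulo a Gröbner basis.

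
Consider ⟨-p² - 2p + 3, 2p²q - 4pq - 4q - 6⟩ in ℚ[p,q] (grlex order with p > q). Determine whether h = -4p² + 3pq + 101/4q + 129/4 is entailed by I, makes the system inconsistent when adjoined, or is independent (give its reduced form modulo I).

First compute the reduced Gröbner basis of I by Buchberger's algorithm.
f_1 = -p² - 2p + 3, LT = p².
f_2 = 2p²q - 4pq - 4q - 6, LT = p²q.

S(f_1,f_2): lcm = p²q. S = 4pq - q + 3.
  reduce S modulo (f_1, f_2):
  remainder 4pq - q + 3 ≠ 0; add k_3 = 4pq - q + 3 to the basis.

S(f_1,k_3): lcm = p²q. S = 9/4pq - ¾p - 3q.
  reduce S modulo (f_1, f_2, k_3):
  remainder -¾p - 39/16q - 27/16 ≠ 0; add k_4 = -¾p - 39/16q - 27/16 to the basis.

S(f_2,k_4): lcm = p²q. S = -13/4pq² - 17/4pq - 2q - 3.
  reduce S modulo (f_1, f_2, k_3, k_4):
  remainder -13/16q² - ⅝q + 3/16 ≠ 0; add k_5 = -13/16q² - ⅝q + 3/16 to the basis.

The other S-polynomials (S(f_2,k_3), S(f_1,k_4), S(k_3,k_4), S(f_1,k_5), S(f_2,k_5), S(k_3,k_5), S(k_4,k_5)) all reduce to 0 modulo the current basis, so we have a Gröbner basis.
Inter-reduce: drop elements whose leading term is divisible by another's, tail-reduce, and make monic.
Reduced Gröbner basis: {q² + 10/13q - 3/13, p + 13/4q + 9/4}.
Label its elements g_1 = q² + 10/13q - 3/13, g_2 = p + 13/4q + 9/4.

Reduce h = -4p² + 3pq + 101/4q + 129/4 modulo G:
  leading term p²: subtract (-4p)·g_2 from -4p² + 3pq + 101/4q + 129/4 → 16pq + 9p + 101/4q + 129/4
  leading term pq: subtract (16q)·g_2 from 16pq + 9p + 101/4q + 129/4 → -52q² + 9p - 43/4q + 129/4
  leading term q²: subtract (-52)·g_1 from -52q² + 9p - 43/4q + 129/4 → 9p + 117/4q + 81/4
  leading term p: subtract (9)·g_2 from 9p + 117/4q + 81/4 → 0
  normal form = 0.
Since the normal form is 0, h ∈ I.

The remainder on division by a Gröbner basis is unique — it is the normal form.

-4p² + 3pq + 101/4q + 129/4 lies in I (it reduces to 0).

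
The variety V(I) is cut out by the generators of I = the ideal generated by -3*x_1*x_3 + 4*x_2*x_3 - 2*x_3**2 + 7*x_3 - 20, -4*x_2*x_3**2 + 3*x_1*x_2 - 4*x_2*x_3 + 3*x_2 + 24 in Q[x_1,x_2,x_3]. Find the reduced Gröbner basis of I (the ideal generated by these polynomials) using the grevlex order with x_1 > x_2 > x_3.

f_1 = -3*x_1*x_3 + 4*x_2*x_3 - 2*x_3**2 + 7*x_3 - 20, LT = x_1*x_3.
f_2 = -4*x_2*x_3**2 + 3*x_1*x_2 - 4*x_2*x_3 + 3*x_2 + 24, LT = x_2*x_3**2.

S(f_1,f_2): lcm = x_1*x_2*x_3**2. S = -4/3*x_2**2*x_3**2 + 2/3*x_2*x_3**3 + 3/4*x_1**2*x_2 - x_1*x_2*x_3 - 7/3*x_2*x_3**2 + 3/4*x_1*x_2 + 20/3*x_2*x_3 + 6*x_1.
  leading term x_2**2*x_3**2: subtract (1/3*x_2)·f_2 from -4/3*x_2**2*x_3**2 + 2/3*x_2*x_3**3 + 3/4*x_1**2*x_2 - x_1*x_2*x_3 - 7/3*x_2*x_3**2 + 3/4*x_1*x_2 + 20/3*x_2*x_3 + 6*x_1 → 2/3*x_2*x_3**3 + 3/4*x_1**2*x_2 - x_1*x_2**2 - x_1*x_2*x_3 + 4/3*x_2**2*x_3 - 7/3*x_2*x_3**2 + 3/4*x_1*x_2 - x_2**2 + 20/3*x_2*x_3 + 6*x_1 - 8*x_2
  leading term x_2*x_3**3: subtract (-1/6*x_3)·f_2 from 2/3*x_2*x_3**3 + 3/4*x_1**2*x_2 - x_1*x_2**2 - x_1*x_2*x_3 + 4/3*x_2**2*x_3 - 7/3*x_2*x_3**2 + 3/4*x_1*x_2 - x_2**2 + 20/3*x_2*x_3 + 6*x_1 - 8*x_2 → 3/4*x_1**2*x_2 - x_1*x_2**2 - 1/2*x_1*x_2*x_3 + 4/3*x_2**2*x_3 - 3*x_2*x_3**2 + 3/4*x_1*x_2 - x_2**2 + 43/6*x_2*x_3 + 6*x_1 - 8*x_2 + 4*x_3
  leading term x_1**2*x_2: no divisor's leading term divides it; move 3/4*x_1**2*x_2 to the remainder.
  leading term x_1*x_2**2: no divisor's leading term divides it; move -x_1*x_2**2 to the remainder.
  leading term x_1*x_2*x_3: subtract (1/6*x_2)·f_1 from -1/2*x_1*x_2*x_3 + 4/3*x_2**2*x_3 - 3*x_2*x_3**2 + 3/4*x_1*x_2 - x_2**2 + 43/6*x_2*x_3 + 6*x_1 - 8*x_2 + 4*x_3 → 2/3*x_2**2*x_3 - 8/3*x_2*x_3**2 + 3/4*x_1*x_2 - x_2**2 + 6*x_2*x_3 + 6*x_1 - 14/3*x_2 + 4*x_3
  leading term x_2**2*x_3: no divisor's leading term divides it; move 2/3*x_2**2*x_3 to the remainder.
  leading term x_2*x_3**2: subtract (2/3)·f_2 from -8/3*x_2*x_3**2 + 3/4*x_1*x_2 - x_2**2 + 6*x_2*x_3 + 6*x_1 - 14/3*x_2 + 4*x_3 → -5/4*x_1*x_2 - x_2**2 + 26/3*x_2*x_3 + 6*x_1 - 20/3*x_2 + 4*x_3 - 16
  leading term x_1*x_2: no divisor's leading term divides it; move -5/4*x_1*x_2 to the remainder.
  leading term x_2**2: no divisor's leading term divides it; move -x_2**2 to the remainder.
  leading term x_2*x_3: no divisor's leading term divides it; move 26/3*x_2*x_3 to the remainder.
  leading term x_1: no divisor's leading term divides it; move 6*x_1 to the remainder.
  leading term x_2: no divisor's leading term divides it; move -20/3*x_2 to the remainder.
  leading term x_3: no divisor's leading term divides it; move 4*x_3 to the remainder.
  leading term 1: no divisor's leading term divides it; move -16 to the remainder.
  remainder 3/4*x_1**2*x_2 - x_1*x_2**2 + 2/3*x_2**2*x_3 - 5/4*x_1*x_2 - x_2**2 + 26/3*x_2*x_3 + 6*x_1 - 20/3*x_2 + 4*x_3 - 16 ≠ 0; add g_3 = 3/4*x_1**2*x_2 - x_1*x_2**2 + 2/3*x_2**2*x_3 - 5/4*x_1*x_2 - x_2**2 + 26/3*x_2*x_3 + 6*x_1 - 20/3*x_2 + 4*x_3 - 16 to the basis.

The other S-polynomials (S(f_1,g_3), S(f_2,g_3)) all reduce to 0 modulo the current basis, so we have a Gröbner basis.

G = {x_1**2*x_2 - 4/3*x_1*x_2**2 + 8/9*x_2**2*x_3 - 5/3*x_1*x_2 - 4/3*x_2**2 + 104/9*x_2*x_3 + 8*x_1 - 80/9*x_2 + 16/3*x_3 - 64/3, x_2*x_3**2 - 3/4*x_1*x_2 + x_2*x_3 - 3/4*x_2 - 6, x_1*x_3 - 4/3*x_2*x_3 + 2/3*x_3**2 - 7/3*x_3 + 20/3}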